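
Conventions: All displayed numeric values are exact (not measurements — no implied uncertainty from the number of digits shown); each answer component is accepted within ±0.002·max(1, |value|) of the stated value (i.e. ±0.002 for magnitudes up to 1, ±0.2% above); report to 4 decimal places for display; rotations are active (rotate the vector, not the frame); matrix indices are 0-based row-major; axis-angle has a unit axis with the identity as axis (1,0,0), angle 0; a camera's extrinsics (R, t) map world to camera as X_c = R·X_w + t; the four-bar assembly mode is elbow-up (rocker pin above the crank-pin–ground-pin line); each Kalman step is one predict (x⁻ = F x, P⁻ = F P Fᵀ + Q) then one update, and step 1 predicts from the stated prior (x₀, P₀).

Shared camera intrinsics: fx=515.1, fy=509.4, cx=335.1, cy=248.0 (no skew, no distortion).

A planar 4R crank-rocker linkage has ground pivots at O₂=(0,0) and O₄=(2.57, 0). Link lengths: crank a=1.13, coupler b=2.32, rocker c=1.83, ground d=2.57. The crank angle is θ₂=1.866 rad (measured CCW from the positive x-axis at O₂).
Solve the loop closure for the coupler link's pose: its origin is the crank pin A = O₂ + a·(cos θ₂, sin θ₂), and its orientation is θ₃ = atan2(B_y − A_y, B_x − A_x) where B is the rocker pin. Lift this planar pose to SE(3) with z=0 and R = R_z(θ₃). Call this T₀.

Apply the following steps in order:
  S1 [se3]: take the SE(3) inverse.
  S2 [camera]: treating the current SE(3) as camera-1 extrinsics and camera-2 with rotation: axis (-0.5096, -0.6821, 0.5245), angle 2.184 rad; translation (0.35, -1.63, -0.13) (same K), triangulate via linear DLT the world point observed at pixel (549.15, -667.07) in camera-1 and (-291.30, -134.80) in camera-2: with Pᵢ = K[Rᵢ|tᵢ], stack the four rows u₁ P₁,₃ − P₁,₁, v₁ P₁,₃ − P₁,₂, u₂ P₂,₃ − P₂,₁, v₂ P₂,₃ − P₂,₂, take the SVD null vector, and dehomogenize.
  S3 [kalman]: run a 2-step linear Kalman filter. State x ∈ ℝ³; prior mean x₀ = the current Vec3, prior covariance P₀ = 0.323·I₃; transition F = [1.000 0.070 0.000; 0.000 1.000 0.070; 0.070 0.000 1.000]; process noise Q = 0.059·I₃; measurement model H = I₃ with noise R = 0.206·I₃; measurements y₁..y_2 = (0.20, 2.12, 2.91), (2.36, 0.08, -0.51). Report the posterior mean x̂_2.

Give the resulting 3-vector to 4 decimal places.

result = (1.3948, 0.5552, 1.0930)

source (fourbar_fk): coupler pose = R=[0.9631 -0.2690 0.0000; 0.2690 0.9631 0.0000; 0.0000 0.0000 1.0000], t=(-0.3288, 1.0811, 0.0000)
after S1 (invert_se3): R=[0.9631 0.2690 0.0000; -0.2690 0.9631 0.0000; 0.0000 0.0000 1.0000], t=(0.0258, -1.1297, 0.0000)
after S2 (triangulate): (1.1329, -1.5965, 1.6545)
after S3 (kf_track): (1.3948, 0.5552, 1.0930)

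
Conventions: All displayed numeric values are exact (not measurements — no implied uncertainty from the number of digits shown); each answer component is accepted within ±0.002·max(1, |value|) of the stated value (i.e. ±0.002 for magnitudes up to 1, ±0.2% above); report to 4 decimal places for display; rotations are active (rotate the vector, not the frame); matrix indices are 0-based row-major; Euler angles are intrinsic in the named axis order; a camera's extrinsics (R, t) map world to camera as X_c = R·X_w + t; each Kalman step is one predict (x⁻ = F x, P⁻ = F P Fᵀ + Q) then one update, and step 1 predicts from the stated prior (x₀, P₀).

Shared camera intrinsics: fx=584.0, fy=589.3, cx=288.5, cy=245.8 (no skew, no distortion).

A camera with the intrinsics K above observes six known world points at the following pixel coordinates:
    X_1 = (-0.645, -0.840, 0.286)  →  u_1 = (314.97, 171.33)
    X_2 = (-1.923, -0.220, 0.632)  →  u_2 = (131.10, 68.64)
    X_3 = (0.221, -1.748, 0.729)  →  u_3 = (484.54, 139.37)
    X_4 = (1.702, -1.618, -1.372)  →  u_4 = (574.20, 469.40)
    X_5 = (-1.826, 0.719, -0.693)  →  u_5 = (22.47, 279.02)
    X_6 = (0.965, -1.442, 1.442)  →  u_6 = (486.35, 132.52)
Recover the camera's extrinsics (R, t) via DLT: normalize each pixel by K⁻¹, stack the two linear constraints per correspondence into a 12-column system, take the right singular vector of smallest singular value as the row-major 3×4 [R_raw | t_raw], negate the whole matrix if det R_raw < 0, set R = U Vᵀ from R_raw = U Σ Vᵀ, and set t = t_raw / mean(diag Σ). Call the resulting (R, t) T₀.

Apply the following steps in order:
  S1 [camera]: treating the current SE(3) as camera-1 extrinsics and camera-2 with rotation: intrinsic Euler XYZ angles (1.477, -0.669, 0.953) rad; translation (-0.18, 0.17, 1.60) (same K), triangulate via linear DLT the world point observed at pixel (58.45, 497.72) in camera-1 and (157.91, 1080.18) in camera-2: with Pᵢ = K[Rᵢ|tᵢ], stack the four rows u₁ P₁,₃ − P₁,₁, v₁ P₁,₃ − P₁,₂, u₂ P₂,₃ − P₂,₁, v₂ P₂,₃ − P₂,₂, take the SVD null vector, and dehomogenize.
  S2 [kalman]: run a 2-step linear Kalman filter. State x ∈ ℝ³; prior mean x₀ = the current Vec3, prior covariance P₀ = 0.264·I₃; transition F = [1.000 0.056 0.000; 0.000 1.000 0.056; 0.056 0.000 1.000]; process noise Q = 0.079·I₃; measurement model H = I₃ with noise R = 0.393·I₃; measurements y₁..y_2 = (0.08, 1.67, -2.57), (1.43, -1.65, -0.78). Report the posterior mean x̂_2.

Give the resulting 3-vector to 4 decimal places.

source (pnp_recover): camera pose = R=[0.6713 -0.7339 0.1031; 0.4110 0.2529 -0.8759; 0.6168 0.6304 0.4714], t=(-0.0200, 0.1899, 5.0499)
after S1 (triangulate): (-0.5151, 1.9389, -1.9278)
after S2 (kf_track): (0.4955, 0.3547, -1.6840)

result = (0.4955, 0.3547, -1.6840)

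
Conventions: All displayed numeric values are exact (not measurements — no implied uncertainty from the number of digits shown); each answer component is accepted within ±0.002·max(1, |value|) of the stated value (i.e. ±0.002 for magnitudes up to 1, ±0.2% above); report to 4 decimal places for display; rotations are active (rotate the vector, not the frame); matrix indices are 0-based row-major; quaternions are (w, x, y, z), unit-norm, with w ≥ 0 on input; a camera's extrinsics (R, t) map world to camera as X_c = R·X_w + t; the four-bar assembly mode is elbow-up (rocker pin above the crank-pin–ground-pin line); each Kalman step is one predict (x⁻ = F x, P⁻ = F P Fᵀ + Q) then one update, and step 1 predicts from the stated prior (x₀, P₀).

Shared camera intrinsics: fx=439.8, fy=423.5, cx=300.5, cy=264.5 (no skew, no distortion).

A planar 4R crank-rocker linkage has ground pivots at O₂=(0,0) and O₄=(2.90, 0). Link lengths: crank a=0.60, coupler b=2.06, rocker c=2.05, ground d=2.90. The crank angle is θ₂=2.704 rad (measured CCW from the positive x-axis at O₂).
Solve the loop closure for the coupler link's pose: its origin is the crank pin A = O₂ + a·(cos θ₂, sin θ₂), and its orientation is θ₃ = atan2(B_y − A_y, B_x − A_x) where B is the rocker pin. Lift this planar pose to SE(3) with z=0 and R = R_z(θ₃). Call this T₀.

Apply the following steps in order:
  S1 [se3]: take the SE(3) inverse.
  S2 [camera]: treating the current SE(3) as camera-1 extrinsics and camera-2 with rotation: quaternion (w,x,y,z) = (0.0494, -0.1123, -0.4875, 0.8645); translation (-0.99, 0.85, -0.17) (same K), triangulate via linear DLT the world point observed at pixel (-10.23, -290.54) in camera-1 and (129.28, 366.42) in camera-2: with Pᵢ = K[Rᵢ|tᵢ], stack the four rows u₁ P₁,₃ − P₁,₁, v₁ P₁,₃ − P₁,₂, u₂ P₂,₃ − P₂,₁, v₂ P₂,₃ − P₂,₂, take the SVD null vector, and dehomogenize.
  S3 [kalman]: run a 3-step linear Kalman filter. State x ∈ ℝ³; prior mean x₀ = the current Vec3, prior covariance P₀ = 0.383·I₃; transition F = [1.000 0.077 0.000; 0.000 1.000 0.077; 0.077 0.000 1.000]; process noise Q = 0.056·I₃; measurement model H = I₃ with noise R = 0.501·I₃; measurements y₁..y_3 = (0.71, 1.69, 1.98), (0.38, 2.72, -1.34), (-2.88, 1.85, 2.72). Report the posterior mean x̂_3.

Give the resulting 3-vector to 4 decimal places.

source (fourbar_fk): coupler pose = R=[0.8785 -0.4777 0.0000; 0.4777 0.8785 0.0000; 0.0000 0.0000 1.0000], t=(-0.5435, 0.2543, 0.0000)
after S1 (invert_se3): R=[0.8785 0.4777 0.0000; -0.4777 0.8785 0.0000; 0.0000 0.0000 1.0000], t=(0.3560, -0.4830, 0.0000)
after S2 (triangulate): (-0.5358, -1.8617, 1.4211)
after S3 (kf_track): (-0.7214, 1.2584, 1.2948)

result = (-0.7214, 1.2584, 1.2948)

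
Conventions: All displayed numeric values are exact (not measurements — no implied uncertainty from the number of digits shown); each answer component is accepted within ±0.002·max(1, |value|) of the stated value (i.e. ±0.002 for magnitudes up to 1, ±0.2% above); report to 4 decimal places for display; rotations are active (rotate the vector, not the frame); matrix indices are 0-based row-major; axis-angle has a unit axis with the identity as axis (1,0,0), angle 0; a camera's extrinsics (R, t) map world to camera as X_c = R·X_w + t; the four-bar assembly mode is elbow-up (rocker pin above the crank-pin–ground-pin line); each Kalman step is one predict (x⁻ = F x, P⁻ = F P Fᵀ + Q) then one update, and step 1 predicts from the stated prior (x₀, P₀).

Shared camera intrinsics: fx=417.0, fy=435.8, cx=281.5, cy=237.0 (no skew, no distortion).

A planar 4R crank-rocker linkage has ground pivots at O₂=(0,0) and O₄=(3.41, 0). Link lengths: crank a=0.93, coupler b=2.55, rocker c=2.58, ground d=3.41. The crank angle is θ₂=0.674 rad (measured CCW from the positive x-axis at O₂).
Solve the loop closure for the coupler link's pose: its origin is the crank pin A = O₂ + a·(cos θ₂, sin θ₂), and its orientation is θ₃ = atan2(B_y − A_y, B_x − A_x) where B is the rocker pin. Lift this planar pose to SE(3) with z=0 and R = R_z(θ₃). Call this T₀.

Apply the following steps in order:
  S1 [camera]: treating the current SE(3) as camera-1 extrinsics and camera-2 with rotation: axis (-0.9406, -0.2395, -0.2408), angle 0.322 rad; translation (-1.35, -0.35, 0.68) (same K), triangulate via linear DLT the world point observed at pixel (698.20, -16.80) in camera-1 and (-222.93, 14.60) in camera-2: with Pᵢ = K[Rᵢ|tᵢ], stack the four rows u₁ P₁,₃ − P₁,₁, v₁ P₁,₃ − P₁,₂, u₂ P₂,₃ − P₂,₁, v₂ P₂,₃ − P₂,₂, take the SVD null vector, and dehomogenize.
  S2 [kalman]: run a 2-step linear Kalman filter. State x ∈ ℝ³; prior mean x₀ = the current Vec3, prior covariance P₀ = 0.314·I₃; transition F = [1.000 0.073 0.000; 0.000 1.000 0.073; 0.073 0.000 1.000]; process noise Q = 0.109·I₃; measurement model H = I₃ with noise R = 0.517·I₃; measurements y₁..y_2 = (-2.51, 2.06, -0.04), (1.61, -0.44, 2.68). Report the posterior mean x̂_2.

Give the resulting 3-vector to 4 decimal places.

result = (-0.2229, 0.1879, 1.3278)

source (fourbar_fk): coupler pose = R=[0.6950 -0.7190 0.0000; 0.7190 0.6950 0.0000; 0.0000 0.0000 1.0000], t=(0.7266, 0.5804, 0.0000)
after S1 (triangulate): (-0.6658, -0.9257, 0.9301)
after S2 (kf_track): (-0.2229, 0.1879, 1.3278)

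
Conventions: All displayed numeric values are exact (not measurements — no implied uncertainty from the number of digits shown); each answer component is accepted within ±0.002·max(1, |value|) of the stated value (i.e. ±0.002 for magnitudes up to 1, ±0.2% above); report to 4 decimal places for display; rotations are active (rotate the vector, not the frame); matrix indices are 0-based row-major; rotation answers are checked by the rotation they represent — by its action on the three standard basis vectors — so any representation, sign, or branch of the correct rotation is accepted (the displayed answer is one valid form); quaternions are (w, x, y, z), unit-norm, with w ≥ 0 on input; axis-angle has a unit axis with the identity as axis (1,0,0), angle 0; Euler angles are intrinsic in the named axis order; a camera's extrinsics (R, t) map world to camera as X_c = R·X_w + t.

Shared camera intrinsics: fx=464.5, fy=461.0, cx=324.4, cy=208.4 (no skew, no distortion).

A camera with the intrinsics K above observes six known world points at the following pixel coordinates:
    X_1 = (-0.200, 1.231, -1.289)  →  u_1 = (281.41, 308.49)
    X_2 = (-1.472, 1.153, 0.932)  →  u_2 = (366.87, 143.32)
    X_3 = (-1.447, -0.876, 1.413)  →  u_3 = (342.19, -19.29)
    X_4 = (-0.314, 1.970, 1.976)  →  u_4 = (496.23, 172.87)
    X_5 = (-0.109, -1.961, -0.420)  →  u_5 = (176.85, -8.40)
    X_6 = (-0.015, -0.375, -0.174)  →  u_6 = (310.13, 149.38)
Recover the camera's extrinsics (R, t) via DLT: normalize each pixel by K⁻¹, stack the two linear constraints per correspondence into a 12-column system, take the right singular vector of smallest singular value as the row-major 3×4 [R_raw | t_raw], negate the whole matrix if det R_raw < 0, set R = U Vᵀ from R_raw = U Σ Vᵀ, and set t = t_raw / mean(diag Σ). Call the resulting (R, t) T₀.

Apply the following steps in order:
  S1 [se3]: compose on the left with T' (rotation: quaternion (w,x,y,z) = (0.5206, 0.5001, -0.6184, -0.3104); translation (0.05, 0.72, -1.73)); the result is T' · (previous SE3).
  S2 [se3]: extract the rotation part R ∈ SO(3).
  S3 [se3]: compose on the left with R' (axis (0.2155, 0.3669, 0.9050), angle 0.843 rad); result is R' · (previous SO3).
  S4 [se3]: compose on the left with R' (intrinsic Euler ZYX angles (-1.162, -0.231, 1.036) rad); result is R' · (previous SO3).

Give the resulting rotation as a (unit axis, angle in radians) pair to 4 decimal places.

rotation (axis_angle) = ((0.6828, -0.6095, 0.4028), 3.0100)

source (pnp_recover): camera pose = R=[0.5048 0.3799 0.7751; 0.4605 0.6410 -0.6141; -0.7301 0.6670 0.1486], t=(0.1600, -0.3800, 4.3298)
after S1 (compose_se3): R=[0.5822 -0.8098 0.0724; -0.2342 -0.2523 -0.9389; 0.7786 0.5297 -0.3365], t=(-3.9636, -0.1397, -3.1686)
after S2 (rot_of_se3): [0.5822 -0.8098 0.0724; -0.2342 -0.2523 -0.9389; 0.7786 0.5297 -0.3365]
after S3 (compose_so3): [0.8125 -0.2078 0.5447; 0.2038 -0.7741 -0.5993; 0.5462 0.5979 -0.5866]
after S4 (compose_so3): [-0.0628 -0.8816 0.4677; -0.7759 -0.2516 -0.5785; 0.6277 -0.3993 -0.6683]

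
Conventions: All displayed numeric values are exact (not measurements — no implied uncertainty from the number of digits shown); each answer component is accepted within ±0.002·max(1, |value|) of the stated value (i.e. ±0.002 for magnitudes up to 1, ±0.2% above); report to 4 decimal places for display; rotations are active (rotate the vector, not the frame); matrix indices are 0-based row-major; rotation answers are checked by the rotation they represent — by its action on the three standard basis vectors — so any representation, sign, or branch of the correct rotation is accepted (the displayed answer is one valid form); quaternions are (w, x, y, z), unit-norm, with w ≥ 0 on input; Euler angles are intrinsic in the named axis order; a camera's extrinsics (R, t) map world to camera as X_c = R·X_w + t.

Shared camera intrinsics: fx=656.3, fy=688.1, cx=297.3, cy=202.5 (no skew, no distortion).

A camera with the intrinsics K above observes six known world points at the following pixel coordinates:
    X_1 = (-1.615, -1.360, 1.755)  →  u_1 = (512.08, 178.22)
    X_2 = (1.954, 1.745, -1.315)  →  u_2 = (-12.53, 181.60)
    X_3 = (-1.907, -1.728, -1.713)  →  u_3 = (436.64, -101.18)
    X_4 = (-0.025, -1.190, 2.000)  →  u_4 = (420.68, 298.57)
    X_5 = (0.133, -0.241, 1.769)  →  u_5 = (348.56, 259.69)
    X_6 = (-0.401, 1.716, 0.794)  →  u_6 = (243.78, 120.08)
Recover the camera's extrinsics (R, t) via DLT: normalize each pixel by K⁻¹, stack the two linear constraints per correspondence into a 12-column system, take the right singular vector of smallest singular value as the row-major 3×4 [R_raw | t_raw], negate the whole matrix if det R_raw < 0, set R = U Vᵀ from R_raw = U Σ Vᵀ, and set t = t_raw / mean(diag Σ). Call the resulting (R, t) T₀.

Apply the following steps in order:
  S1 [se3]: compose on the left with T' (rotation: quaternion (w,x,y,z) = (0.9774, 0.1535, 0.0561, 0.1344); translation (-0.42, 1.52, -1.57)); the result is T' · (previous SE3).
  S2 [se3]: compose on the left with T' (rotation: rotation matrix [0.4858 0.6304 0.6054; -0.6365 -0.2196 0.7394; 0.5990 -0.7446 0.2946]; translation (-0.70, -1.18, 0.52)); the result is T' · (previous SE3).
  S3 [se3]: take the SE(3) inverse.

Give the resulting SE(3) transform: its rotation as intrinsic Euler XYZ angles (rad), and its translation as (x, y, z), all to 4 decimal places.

source (pnp_recover): camera pose = R=[-0.6248 -0.5839 0.5183; 0.7781 -0.4102 0.4758; -0.0652 0.7006 0.7106], t=(-0.3600, -0.3900, 6.7904)
after S1 (compose_se3): R=[-0.7991 -0.3527 0.4868; 0.5570 -0.7391 0.3788; 0.2262 0.5738 0.7871], t=(0.3558, -0.8733, 4.7594)
after S2 (compose_se3): R=[0.0998 -0.2899 0.9518; 0.5536 0.8111 0.1890; -0.8268 0.5081 0.2414], t=(1.8038, 2.3042, 2.7854)
after S3 (invert_se3): R=[0.0998 0.5536 -0.8268; -0.2899 0.8111 0.5081; 0.9518 0.1890 0.2414], t=(0.8473, -2.7611, -2.8249)

rotation (euler_xyz) = (-1.1271, -0.9734, -1.3924), translation = (0.8473, -2.7611, -2.8249)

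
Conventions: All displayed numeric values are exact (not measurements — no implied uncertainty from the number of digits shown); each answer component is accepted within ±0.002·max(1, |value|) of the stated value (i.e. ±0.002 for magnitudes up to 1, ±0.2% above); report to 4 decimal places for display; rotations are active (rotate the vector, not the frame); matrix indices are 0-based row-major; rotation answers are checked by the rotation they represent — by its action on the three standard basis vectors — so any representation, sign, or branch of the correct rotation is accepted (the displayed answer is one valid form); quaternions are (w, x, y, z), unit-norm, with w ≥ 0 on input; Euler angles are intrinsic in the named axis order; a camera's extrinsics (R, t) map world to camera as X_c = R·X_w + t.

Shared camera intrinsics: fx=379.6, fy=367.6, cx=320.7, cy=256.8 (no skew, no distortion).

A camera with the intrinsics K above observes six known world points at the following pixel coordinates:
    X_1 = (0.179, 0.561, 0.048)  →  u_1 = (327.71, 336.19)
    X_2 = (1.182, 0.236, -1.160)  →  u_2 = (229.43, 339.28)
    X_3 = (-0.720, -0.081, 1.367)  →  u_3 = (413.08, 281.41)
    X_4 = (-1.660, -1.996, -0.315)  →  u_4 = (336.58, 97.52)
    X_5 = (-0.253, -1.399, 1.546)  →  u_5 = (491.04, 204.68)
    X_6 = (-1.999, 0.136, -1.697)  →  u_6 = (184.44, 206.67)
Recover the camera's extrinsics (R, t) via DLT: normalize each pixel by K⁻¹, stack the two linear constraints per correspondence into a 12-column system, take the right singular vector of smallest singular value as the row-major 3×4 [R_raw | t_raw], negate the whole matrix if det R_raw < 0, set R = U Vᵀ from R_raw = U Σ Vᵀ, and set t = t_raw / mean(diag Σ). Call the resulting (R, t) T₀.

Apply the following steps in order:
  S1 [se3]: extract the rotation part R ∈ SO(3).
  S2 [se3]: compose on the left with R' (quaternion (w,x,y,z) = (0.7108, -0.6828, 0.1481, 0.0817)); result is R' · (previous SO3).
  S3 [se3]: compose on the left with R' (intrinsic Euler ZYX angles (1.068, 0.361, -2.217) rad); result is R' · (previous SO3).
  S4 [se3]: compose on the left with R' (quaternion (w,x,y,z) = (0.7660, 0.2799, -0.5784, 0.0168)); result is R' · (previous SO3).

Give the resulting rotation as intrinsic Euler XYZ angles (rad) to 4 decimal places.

source (pnp_recover): camera pose = R=[0.2587 -0.3653 0.8943; 0.3363 0.9019 0.2711; -0.9055 0.2307 0.3561], t=(0.1900, 0.2900, 4.0403)
after S1 (rot_of_se3): [0.2587 -0.3653 0.8943; 0.3363 0.9019 0.2711; -0.9055 0.2307 0.3561]
after S2 (compose_so3): [0.0472 -0.6087 0.7920; -0.9048 0.3099 0.2920; -0.4231 -0.7304 -0.5361]
after S3 (compose_so3): [0.0062 0.4328 0.9015; 0.4409 -0.8103 0.3860; 0.8976 0.3950 -0.1958]
after S4 (compose_so3): [-0.9390 0.0799 0.3345; -0.0327 -0.9890 0.1444; 0.3423 0.1247 0.9313]

rotation (euler_xyz) = (-0.1539, 0.3411, -3.0568)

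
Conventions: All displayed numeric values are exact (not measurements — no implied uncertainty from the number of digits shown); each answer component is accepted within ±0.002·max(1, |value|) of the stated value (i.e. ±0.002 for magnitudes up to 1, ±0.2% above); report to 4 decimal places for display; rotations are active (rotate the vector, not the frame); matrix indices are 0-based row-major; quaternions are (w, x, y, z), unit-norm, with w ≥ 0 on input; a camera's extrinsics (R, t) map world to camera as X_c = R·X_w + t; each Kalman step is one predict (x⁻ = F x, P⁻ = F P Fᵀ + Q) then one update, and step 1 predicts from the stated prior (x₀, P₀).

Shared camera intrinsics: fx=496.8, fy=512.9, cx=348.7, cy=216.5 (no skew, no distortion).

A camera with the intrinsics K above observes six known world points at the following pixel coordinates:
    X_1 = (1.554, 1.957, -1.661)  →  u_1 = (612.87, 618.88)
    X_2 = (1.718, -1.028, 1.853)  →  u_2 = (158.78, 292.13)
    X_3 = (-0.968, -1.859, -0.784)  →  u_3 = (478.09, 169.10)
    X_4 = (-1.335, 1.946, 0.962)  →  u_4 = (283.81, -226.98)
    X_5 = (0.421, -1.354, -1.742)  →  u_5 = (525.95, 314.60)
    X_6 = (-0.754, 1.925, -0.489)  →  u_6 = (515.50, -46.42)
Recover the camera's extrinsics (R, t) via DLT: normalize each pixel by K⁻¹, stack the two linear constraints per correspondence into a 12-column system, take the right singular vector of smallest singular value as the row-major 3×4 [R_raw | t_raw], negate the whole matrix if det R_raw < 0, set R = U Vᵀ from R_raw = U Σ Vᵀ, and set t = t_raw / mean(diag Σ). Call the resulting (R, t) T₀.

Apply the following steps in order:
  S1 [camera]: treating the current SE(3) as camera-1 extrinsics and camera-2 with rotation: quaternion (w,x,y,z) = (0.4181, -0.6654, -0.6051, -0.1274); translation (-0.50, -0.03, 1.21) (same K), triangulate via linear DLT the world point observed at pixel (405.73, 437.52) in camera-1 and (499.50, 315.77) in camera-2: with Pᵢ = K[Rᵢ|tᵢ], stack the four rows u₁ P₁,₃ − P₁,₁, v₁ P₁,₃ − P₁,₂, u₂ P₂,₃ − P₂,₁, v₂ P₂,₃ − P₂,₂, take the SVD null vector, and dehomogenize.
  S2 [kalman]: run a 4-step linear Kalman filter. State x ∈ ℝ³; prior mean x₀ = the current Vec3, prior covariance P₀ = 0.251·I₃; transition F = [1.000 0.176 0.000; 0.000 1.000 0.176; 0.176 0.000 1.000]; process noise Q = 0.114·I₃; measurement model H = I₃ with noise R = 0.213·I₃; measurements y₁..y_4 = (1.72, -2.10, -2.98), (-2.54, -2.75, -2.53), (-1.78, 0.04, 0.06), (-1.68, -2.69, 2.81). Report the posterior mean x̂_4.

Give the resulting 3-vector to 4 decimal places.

source (pnp_recover): camera pose = R=[-0.3918 -0.1140 -0.9130; 0.9112 -0.1854 -0.3679; -0.1274 -0.9760 0.1765], t=(0.2400, -0.3000, 4.1400)
after S1 (triangulate): (1.5848, 0.6639, -0.8939)
after S2 (kf_track): (-1.5496, -1.9755, 0.7596)

result = (-1.5496, -1.9755, 0.7596)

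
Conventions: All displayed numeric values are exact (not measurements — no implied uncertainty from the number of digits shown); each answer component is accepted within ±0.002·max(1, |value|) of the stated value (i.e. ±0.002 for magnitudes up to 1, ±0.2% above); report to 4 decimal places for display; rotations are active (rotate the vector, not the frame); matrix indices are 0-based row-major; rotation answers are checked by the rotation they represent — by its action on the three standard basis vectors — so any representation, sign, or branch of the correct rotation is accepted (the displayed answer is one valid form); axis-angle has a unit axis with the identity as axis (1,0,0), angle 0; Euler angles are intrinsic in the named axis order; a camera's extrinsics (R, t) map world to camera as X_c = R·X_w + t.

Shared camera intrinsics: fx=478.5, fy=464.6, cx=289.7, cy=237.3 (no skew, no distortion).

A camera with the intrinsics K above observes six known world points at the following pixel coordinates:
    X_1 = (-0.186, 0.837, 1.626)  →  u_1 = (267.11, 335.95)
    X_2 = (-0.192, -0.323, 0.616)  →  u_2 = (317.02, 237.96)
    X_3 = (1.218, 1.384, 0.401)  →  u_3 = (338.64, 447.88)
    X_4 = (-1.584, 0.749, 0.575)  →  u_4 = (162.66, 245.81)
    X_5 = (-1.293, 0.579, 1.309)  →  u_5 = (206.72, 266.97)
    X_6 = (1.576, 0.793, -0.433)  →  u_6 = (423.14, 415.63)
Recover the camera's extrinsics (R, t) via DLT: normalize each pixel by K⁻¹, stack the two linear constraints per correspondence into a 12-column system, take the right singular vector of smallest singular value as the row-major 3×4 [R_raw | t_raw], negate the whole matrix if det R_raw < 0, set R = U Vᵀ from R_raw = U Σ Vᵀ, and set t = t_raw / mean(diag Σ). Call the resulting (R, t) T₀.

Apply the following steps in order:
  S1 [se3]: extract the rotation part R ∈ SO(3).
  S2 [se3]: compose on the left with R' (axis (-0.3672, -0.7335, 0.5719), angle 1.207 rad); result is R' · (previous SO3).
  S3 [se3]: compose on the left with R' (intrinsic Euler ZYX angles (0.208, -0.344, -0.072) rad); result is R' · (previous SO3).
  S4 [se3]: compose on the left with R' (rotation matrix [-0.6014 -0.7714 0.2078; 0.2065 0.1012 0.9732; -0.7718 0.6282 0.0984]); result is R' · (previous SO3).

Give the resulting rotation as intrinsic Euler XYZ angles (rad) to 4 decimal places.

source (pnp_recover): camera pose = R=[0.8114 -0.5796 0.0750; 0.5178 0.7724 0.3677; -0.2711 -0.2596 0.9269], t=(0.2300, 0.1300, 4.6801)
after S1 (rot_of_se3): [0.8114 -0.5796 0.0750; 0.5178 0.7724 0.3677; -0.2711 -0.2596 0.9269]
after S2 (compose_so3): [0.3948 -0.3224 -0.8603; 0.9184 0.1133 0.3790; -0.0247 -0.9398 0.3408]
after S3 (compose_so3): [0.2048 0.0057 -0.9788; 0.9776 0.0476 0.2048; 0.0477 -0.9989 0.0042]
after S4 (compose_so3): [-0.8674 -0.2477 0.4315; 0.1877 -0.9661 -0.1773; 0.4608 -0.0728 0.8845]

rotation (euler_xyz) = (0.1978, 0.4462, 2.8634)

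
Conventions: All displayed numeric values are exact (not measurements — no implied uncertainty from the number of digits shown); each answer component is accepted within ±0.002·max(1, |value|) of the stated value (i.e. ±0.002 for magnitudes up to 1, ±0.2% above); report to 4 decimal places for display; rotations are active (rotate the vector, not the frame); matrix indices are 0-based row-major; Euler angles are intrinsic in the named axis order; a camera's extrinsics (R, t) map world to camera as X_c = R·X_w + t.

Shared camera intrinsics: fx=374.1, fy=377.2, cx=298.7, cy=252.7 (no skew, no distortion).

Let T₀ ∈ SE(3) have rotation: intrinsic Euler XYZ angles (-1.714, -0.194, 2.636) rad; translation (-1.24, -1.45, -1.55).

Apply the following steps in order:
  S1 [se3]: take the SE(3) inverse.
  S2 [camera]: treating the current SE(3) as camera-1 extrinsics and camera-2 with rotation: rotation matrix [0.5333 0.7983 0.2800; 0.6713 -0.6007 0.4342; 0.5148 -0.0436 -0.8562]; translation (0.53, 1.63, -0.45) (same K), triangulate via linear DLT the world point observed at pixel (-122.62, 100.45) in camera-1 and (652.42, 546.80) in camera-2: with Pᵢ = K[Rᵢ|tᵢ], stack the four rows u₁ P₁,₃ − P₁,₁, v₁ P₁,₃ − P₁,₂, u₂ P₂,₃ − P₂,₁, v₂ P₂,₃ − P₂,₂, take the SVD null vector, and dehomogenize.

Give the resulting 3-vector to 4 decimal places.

after S1 (invert_se3): R=[-0.8585 -0.2361 -0.4553; -0.4752 0.0324 0.8793; -0.1928 0.9712 -0.1400], t=(-2.1125, 0.8206, 0.9521)
after S2 (triangulate): (0.5365, 0.8012, -1.5172)

result = (0.5365, 0.8012, -1.5172)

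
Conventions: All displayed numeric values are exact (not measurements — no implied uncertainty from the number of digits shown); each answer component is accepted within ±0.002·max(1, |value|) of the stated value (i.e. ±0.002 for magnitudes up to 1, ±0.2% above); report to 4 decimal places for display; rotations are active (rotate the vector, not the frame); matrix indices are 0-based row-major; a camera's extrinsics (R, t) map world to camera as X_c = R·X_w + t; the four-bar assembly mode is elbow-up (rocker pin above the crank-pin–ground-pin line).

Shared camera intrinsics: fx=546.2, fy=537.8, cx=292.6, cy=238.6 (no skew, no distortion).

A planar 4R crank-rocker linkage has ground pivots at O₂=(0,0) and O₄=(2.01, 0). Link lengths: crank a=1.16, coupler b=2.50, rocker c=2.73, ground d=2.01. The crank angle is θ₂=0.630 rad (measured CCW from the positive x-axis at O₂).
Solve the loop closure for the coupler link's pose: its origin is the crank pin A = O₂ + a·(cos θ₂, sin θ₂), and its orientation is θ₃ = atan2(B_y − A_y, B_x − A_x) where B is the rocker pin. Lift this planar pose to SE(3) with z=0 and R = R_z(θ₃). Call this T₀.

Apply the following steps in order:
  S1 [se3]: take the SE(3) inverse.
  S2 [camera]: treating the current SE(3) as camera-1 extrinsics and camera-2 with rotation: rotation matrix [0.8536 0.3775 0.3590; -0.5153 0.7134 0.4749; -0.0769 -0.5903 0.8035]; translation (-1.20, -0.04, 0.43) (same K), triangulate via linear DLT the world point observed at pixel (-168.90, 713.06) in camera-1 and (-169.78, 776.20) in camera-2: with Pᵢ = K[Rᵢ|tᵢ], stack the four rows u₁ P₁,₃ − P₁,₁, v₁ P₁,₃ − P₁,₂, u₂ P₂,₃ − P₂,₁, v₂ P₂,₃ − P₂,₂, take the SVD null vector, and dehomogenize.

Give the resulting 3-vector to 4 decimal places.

result = (-1.1673, 0.4055, 1.7379)

source (fourbar_fk): coupler pose = R=[0.5912 -0.8065 0.0000; 0.8065 0.5912 0.0000; 0.0000 0.0000 1.0000], t=(0.9373, 0.6834, 0.0000)
after S1 (invert_se3): R=[0.5912 0.8065 0.0000; -0.8065 0.5912 -0.0000; 0.0000 0.0000 1.0000], t=(-1.1053, 0.3520, 0.0000)
after S2 (triangulate): (-1.1673, 0.4055, 1.7379)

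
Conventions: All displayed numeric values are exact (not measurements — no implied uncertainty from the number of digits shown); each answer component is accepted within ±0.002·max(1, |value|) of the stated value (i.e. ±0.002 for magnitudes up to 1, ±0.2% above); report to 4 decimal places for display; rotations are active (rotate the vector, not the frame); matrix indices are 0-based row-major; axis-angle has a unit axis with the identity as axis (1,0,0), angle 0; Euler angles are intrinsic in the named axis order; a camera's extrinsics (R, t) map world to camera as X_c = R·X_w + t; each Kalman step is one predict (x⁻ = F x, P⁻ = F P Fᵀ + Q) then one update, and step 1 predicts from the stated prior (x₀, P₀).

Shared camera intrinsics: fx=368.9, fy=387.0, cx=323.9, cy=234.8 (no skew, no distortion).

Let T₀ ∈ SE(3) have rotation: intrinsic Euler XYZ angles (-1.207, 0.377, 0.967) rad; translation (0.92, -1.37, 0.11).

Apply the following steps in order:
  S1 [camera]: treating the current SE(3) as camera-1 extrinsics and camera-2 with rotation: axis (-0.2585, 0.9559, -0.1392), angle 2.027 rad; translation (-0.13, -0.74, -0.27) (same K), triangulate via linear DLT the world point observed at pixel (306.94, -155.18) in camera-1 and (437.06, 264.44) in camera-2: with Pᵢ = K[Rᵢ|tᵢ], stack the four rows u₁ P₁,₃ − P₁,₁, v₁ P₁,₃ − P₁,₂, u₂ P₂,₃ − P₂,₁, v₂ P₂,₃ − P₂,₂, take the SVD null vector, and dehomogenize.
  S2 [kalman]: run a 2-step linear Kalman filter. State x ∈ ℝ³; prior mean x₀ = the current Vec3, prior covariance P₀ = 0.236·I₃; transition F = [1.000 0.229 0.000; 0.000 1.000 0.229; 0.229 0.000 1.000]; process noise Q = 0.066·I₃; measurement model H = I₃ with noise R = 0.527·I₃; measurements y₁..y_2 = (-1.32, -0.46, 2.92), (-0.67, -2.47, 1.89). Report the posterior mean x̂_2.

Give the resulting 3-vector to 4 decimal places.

after S1 (triangulate): (-1.9018, -0.0747, -0.1395)
after S2 (kf_track): (-1.3385, -0.6473, 0.7911)

result = (-1.3385, -0.6473, 0.7911)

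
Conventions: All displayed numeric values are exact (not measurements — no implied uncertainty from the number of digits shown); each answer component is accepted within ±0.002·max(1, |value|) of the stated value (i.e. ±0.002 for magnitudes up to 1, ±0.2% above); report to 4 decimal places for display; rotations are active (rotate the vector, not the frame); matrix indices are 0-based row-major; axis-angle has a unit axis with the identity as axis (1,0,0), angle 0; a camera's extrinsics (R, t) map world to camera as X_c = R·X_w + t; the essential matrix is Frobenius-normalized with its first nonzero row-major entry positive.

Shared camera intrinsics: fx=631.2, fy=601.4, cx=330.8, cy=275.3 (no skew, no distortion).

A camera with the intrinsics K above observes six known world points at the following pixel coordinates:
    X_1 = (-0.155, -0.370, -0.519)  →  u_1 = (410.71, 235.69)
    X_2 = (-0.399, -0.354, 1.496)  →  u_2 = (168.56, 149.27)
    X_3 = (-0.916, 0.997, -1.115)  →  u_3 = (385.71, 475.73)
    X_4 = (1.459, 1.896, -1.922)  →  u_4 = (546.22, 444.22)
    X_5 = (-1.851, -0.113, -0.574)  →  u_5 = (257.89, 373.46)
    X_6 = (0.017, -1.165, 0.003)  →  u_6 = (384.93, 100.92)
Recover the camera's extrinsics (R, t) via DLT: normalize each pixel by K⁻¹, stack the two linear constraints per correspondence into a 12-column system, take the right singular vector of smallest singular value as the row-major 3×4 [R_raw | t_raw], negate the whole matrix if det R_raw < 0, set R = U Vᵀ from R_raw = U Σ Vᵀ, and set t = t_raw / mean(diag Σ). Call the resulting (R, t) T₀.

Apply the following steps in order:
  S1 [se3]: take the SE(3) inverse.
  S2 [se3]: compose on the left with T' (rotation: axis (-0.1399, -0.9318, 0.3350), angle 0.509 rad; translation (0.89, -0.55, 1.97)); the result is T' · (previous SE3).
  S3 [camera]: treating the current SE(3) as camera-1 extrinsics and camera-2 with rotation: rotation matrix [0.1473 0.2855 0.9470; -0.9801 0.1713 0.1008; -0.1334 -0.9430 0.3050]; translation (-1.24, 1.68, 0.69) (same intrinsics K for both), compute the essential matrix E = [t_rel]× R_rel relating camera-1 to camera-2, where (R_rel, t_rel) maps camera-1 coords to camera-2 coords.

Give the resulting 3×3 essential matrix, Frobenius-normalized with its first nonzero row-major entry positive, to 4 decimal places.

matrix = [0.1437 -0.2500 0.3484; -0.0950 0.3235 -0.4296; -0.6782 -0.1804 0.0687]

source (pnp_recover): camera pose = R=[0.5241 -0.2041 -0.8268; -0.3178 0.8538 -0.4122; 0.7901 0.4789 0.3827], t=(0.1201, -0.2300, 4.7904)
after S1 (invert_se3): R=[0.5241 -0.3178 0.7901; -0.2041 0.8538 0.4789; -0.8268 -0.4122 0.3827], t=(-3.9209, -2.0731, -1.8286)
after S2 (compose_se3): R=[0.8693 -0.2140 0.4456; -0.1301 0.7706 0.6238; -0.4769 -0.6003 0.6421], t=(-1.3982, -3.3456, -1.1865)
after S3 (essential): [0.1437 -0.2500 0.3484; -0.0950 0.3235 -0.4296; -0.6782 -0.1804 0.0687]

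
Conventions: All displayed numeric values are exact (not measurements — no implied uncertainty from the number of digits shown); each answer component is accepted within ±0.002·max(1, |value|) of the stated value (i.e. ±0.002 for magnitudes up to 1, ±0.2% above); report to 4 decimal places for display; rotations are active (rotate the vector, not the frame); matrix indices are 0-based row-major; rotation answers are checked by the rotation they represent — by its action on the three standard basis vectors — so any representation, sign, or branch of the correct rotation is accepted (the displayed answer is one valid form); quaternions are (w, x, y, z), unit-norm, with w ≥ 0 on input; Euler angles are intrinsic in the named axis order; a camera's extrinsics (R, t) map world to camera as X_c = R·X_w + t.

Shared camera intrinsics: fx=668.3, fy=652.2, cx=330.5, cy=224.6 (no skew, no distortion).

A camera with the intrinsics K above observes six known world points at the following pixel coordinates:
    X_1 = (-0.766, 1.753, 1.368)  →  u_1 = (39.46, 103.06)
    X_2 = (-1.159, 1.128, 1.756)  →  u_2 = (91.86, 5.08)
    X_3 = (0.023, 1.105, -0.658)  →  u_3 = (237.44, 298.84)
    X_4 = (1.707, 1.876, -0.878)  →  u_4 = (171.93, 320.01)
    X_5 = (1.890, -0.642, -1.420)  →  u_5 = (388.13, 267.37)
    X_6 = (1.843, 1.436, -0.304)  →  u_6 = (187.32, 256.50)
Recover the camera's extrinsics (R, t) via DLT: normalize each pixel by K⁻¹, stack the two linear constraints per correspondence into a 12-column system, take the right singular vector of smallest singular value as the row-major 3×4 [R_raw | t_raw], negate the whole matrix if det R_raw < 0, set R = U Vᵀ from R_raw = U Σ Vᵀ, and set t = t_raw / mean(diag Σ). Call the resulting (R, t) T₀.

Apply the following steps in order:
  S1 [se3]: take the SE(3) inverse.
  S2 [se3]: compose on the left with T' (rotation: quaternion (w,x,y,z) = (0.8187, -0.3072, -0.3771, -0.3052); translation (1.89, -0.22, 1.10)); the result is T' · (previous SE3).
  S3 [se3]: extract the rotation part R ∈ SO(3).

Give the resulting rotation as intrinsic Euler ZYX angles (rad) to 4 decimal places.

source (pnp_recover): camera pose = R=[-0.1975 -0.8983 -0.3926; -0.0599 0.4108 -0.9098; 0.9785 -0.1562 -0.1349], t=(-0.0701, -0.3901, 5.8706)
after S1 (invert_se3): R=[-0.1975 -0.0599 0.9785; -0.8983 0.4108 -0.1562; -0.3926 -0.9098 -0.1349], t=(-5.7814, 1.0142, 0.4095)
after S2 (compose_se3): R=[-0.5928 0.6599 0.4616; -0.7963 -0.3943 -0.4588; -0.1208 -0.6396 0.7592], t=(-0.6043, 2.2638, -3.6149)
after S3 (rot_of_se3): [-0.5928 0.6599 0.4616; -0.7963 -0.3943 -0.4588; -0.1208 -0.6396 0.7592]

rotation (euler_zyx) = (-2.2107, 0.1211, -0.7001)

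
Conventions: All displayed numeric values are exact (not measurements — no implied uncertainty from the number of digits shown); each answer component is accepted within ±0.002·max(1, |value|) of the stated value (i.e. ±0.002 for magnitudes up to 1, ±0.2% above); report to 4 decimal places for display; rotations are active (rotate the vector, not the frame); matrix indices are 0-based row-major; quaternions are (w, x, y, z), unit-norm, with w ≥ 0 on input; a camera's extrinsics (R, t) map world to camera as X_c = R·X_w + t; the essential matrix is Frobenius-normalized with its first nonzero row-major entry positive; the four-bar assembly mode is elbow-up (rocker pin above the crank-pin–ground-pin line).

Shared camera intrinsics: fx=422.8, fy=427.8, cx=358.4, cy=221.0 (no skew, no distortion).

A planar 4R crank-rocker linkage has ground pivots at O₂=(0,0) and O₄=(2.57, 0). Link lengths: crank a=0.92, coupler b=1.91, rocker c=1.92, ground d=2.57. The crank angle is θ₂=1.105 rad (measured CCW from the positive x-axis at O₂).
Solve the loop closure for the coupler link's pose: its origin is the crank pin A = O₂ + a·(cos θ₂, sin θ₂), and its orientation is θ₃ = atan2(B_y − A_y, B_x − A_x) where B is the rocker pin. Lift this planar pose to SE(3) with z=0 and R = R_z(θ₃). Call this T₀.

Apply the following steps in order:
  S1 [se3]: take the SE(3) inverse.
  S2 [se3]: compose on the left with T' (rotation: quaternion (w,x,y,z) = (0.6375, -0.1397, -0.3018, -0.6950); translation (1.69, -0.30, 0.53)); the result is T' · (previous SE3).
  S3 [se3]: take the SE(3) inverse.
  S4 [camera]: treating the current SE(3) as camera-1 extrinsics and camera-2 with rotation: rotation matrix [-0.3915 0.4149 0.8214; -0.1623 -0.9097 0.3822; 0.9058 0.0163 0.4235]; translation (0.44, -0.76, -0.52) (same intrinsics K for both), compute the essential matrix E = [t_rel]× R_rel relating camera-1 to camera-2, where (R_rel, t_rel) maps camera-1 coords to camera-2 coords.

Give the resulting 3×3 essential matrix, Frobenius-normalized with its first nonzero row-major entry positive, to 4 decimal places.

source (fourbar_fk): coupler pose = R=[0.8455 -0.5340 0.0000; 0.5340 0.8455 0.0000; 0.0000 0.0000 1.0000], t=(0.4132, 0.8220, 0.0000)
after S1 (invert_se3): R=[0.8455 0.5340 0.0000; -0.5340 0.8455 0.0000; 0.0000 0.0000 1.0000], t=(-0.7883, -0.4743, 0.0000)
after S2 (compose_se3): R=[-0.6435 0.7413 -0.1906; -0.6752 -0.4324 0.5976; 0.3606 0.5132 0.7788], t=(1.3465, 0.3344, -0.0409)
after S3 (invert_se3): R=[-0.6435 -0.6752 0.3606; 0.7413 -0.4324 0.5132; -0.1906 0.5976 0.7788], t=(1.1070, -0.8326, 0.0886)
after S4 (essential): [0.0078 0.7062 0.0331; -0.0925 0.0236 -0.3170; -0.1749 0.0260 -0.5993]

matrix = [0.0078 0.7062 0.0331; -0.0925 0.0236 -0.3170; -0.1749 0.0260 -0.5993]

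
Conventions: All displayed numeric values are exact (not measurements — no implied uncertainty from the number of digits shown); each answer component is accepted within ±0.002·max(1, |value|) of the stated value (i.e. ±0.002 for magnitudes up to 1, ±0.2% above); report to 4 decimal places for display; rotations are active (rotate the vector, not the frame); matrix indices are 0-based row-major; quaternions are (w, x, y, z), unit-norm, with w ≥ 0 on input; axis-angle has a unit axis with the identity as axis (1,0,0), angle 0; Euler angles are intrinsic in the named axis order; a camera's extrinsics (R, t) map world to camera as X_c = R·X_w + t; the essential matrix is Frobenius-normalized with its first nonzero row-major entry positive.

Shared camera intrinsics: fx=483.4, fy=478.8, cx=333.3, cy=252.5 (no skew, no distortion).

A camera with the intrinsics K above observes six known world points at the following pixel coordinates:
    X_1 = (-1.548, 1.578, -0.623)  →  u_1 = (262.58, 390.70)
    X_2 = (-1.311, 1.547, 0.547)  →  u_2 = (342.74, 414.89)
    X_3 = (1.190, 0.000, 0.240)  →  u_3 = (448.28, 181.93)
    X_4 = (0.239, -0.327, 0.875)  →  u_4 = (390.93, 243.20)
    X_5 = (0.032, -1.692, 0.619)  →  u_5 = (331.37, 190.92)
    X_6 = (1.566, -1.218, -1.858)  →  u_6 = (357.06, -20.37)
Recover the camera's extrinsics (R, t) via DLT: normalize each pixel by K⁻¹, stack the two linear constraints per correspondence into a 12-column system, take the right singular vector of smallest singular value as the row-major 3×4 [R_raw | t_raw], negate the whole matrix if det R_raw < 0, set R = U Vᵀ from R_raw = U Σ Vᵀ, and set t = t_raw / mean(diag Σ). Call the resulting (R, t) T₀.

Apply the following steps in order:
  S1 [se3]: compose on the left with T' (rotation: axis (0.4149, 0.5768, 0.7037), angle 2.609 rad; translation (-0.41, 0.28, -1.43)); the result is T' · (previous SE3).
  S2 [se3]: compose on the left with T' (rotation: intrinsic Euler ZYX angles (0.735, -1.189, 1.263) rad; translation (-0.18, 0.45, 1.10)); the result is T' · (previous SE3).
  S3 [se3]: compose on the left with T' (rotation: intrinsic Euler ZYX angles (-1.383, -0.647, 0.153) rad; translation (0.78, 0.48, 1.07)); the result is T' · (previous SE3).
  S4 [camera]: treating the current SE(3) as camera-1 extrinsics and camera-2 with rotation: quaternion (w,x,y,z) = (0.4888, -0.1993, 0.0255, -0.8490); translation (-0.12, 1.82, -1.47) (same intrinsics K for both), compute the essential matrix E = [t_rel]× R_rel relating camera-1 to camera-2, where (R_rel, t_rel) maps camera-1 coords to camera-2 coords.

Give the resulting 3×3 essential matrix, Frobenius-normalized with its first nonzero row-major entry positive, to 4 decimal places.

matrix = [0.2556 -0.1410 0.4954; 0.6433 0.1883 -0.1200; -0.0320 -0.1731 0.4180]

source (pnp_recover): camera pose = R=[0.8034 0.3825 0.4563; -0.5930 0.5830 0.5554; -0.0536 -0.7168 0.6952], t=(0.3100, -0.2800, 5.6799)
after S1 (compose_se3): R=[-0.5318 -0.7550 0.3835; 0.7594 -0.2247 0.6106; -0.3748 0.6160 0.6929], t=(4.1479, 3.6916, -1.2806)
after S2 (compose_se3): R=[-0.9608 0.2496 -0.1203; -0.0769 -0.6575 -0.7495; -0.2662 -0.7109 0.6509], t=(-2.7568, 1.2734, 6.1155)
after S3 (compose_se3): R=[-0.1470 -0.4044 -0.9027; 0.5838 -0.7722 0.2508; -0.7985 -0.4901 0.3496], t=(-0.0119, 6.3961, 4.3856)
after S4 (essential): [0.2556 -0.1410 0.4954; 0.6433 0.1883 -0.1200; -0.0320 -0.1731 0.4180]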